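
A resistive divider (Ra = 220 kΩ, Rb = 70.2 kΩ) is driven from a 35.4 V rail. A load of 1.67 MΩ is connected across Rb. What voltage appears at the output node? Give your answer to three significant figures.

V_out ≈ 8.30 V

The load sits in parallel with Rb: Rb‖R_L = (70.2 × 1670) / (70.2 + 1670) = 67.37 kΩ.
V_out = 35.4 × 67.37 / (220 + 67.37) = 35.4 × 67.37/287.4 = 8.30 V.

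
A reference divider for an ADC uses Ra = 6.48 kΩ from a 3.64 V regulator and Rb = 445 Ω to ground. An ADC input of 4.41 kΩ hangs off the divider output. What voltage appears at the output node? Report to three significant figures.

The load sits in parallel with Rb: Rb‖R_L = (445 × 4410) / (445 + 4410) = 404.2 Ω.
V_out = 3.64 × 404.2 / (6480 + 404.2) = 3.64 × 404.2/6884 = 0.214 V.

V_out ≈ 0.214 V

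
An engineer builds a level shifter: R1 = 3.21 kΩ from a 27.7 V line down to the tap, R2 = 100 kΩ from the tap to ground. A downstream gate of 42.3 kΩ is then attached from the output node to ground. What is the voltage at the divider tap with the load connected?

V_out ≈ 25.0 V

The load sits in parallel with R2: R2‖R_L = (100 × 42.3) / (100 + 42.3) = 29.73 kΩ.
V_out = 27.7 × 29.73 / (3.21 + 29.73) = 27.7 × 29.73/32.94 = 25.0 V.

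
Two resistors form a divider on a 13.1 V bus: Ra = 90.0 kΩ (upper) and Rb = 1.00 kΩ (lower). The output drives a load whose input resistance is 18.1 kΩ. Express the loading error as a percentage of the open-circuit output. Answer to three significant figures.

The divider's output (Thévenin) resistance is Ra‖Rb = 0.9890 kΩ.
Fractional drop under load = R_th/(R_th + R_L) = 0.9890 / (0.9890 + 18.1) = 0.05181.
So the output falls by 5.18 %.

5.18 %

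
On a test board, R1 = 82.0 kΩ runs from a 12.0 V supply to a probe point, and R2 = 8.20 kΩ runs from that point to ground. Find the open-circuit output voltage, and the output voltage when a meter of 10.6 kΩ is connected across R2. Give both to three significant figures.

Open-circuit: V = 12.0 × 8.20/(82.0 + 8.20) = 1.09 V.
With the load, R2 becomes R2‖R_L = 4.623 kΩ, so V = 12.0 × 4.623/86.62 = 0.640 V.

Unloaded: 1.09 V; loaded: 0.640 V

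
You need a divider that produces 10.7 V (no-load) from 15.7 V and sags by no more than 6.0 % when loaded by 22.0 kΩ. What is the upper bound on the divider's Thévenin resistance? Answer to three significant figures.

Loading drop = R_th/(R_th + R_L) ≤ 0.0600, so R_th ≤ R_L · ε/(1−ε) = 22.0 kΩ × 0.0600/0.9400 = 1.40 kΩ.

R_th ≤ 1.40 kΩ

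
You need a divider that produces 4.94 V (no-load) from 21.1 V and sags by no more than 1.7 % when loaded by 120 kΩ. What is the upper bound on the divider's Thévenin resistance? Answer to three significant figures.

Loading drop = R_th/(R_th + R_L) ≤ 0.0170, so R_th ≤ R_L · ε/(1−ε) = 120 kΩ × 0.0170/0.9830 = 2.08 kΩ.

R_th ≤ 2.08 kΩ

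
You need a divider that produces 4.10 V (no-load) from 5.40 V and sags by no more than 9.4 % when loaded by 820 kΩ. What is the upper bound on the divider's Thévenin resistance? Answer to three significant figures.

R_th ≤ 85.1 kΩ

Loading drop = R_th/(R_th + R_L) ≤ 0.0940, so R_th ≤ R_L · ε/(1−ε) = 820 kΩ × 0.0940/0.9060 = 85.1 kΩ.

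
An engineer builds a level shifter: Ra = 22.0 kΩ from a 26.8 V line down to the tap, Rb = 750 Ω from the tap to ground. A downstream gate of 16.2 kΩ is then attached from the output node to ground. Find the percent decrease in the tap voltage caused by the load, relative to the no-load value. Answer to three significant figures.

The divider's output (Thévenin) resistance is Ra‖Rb = 725.3 Ω.
Fractional drop under load = R_th/(R_th + R_L) = 725.3 / (725.3 + 16200) = 0.04285.
So the output falls by 4.29 %.

4.29 %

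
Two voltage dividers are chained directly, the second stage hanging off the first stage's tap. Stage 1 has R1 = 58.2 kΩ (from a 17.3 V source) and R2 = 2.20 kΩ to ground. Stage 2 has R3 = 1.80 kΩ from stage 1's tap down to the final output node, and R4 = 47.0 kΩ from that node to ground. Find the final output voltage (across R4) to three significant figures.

V_out ≈ 0.582 V

Stage 2 presents R3+R4 = 48.80 kΩ as a load on stage 1's tap.
Stage 1's lower leg becomes R2‖(R3+R4) = 2.105 kΩ, so V_mid = 17.3 × 2.105/60.31 = 0.6039 V.
Stage 2 is itself unloaded: V_out = V_mid × R4/(R3+R4) = 0.6039 × 47.0/48.80 = 0.582 V.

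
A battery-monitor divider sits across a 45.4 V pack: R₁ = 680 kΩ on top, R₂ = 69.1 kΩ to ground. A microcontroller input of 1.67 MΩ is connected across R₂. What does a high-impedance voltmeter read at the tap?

V_out ≈ 4.04 V

The load sits in parallel with R₂: R₂‖R_L = (69.1 × 1670) / (69.1 + 1670) = 66.35 kΩ.
V_out = 45.4 × 66.35 / (680 + 66.35) = 45.4 × 66.35/746.4 = 4.04 V.
(Unloaded it would have been 4.19 V.)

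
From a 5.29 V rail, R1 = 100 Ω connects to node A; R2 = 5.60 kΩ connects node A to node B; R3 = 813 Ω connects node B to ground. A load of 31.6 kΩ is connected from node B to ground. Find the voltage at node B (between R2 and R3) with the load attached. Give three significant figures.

V ≈ 0.646 V

At node B, R3 is in parallel with the load: R3‖R_L = 792.6 Ω.
Below node A the resistance is R2 + (R3‖R_L) = 6393 Ω, so V_A = 5.29 × 6393/6493 = 5.209 V.
Then V_B = V_A × (R3‖R_L)/(R2 + R3‖R_L) = 5.209 × 792.6/6393 = 0.646 V.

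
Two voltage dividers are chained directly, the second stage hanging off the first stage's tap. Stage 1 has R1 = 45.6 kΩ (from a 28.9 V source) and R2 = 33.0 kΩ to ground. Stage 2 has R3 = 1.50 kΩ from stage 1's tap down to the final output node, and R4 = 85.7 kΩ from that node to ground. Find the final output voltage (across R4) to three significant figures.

Stage 2 presents R3+R4 = 87.20 kΩ as a load on stage 1's tap.
Stage 1's lower leg becomes R2‖(R3+R4) = 23.94 kΩ, so V_mid = 28.9 × 23.94/69.54 = 9.949 V.
Stage 2 is itself unloaded: V_out = V_mid × R4/(R3+R4) = 9.949 × 85.7/87.20 = 9.78 V.

V_out ≈ 9.78 V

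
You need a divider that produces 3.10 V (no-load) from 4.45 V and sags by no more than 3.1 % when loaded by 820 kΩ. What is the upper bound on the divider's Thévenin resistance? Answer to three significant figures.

R_th ≤ 26.2 kΩ

Loading drop = R_th/(R_th + R_L) ≤ 0.0310, so R_th ≤ R_L · ε/(1−ε) = 820 kΩ × 0.0310/0.9690 = 26.2 kΩ.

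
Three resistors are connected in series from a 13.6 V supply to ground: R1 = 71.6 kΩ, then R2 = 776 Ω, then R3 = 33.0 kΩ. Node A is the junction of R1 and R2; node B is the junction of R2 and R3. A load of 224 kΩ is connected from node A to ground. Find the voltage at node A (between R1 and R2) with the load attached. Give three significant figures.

Below node A the series string R2+R3 = 33780 Ω sits in parallel with the 224000 Ω load: 29350 Ω.
V_A = 13.6 × 29350/(71600 + 29350) = 3.95 V.

V ≈ 3.95 V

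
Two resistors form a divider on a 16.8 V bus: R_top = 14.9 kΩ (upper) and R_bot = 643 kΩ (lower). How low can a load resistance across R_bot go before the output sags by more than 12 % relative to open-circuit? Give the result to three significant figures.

R_L(min) ≈ 107 kΩ

Output resistance R_th = R_top‖R_bot = (14.9 × 643)/657.9 = 14.56 kΩ.
The fractional drop is R_th/(R_th + R_L); requiring this ≤ 0.120 gives R_L ≥ R_th(1/0.120 − 1) = 14.56 × 7.333 = 107 kΩ.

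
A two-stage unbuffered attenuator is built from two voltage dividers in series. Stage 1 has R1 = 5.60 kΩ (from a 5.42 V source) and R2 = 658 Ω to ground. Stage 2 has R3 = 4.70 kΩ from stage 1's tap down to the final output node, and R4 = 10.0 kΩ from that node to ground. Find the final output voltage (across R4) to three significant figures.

Stage 2 presents R3+R4 = 14700 Ω as a load on stage 1's tap.
Stage 1's lower leg becomes R2‖(R3+R4) = 629.8 Ω, so V_mid = 5.42 × 629.8/6230 = 0.5479 V.
Stage 2 is itself unloaded: V_out = V_mid × R4/(R3+R4) = 0.5479 × 10000/14700 = 0.373 V.

V_out ≈ 0.373 V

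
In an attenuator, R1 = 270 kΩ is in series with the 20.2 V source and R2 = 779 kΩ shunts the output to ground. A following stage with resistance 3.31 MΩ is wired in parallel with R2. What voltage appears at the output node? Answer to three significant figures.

The load sits in parallel with R2: R2‖R_L = (779 × 3310) / (779 + 3310) = 630.6 kΩ.
V_out = 20.2 × 630.6 / (270 + 630.6) = 20.2 × 630.6/900.6 = 14.1 V.
(Unloaded it would have been 15.0 V.)

V_out ≈ 14.1 V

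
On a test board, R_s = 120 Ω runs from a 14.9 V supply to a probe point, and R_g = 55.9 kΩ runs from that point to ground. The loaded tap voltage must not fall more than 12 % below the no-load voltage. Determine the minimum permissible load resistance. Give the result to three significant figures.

Output resistance R_th = R_s‖R_g = (120 × 55900)/56020 = 119.7 Ω.
The fractional drop is R_th/(R_th + R_L); requiring this ≤ 0.120 gives R_L ≥ R_th(1/0.120 − 1) = 119.7 × 7.333 = 878 Ω.

R_L(min) ≈ 878 Ω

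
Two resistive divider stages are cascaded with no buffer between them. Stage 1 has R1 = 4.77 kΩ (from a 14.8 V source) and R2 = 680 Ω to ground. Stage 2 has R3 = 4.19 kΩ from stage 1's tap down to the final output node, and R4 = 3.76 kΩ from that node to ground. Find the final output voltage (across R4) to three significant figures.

V_out ≈ 0.813 V

Stage 2 presents R3+R4 = 7950 Ω as a load on stage 1's tap.
Stage 1's lower leg becomes R2‖(R3+R4) = 626.4 Ω, so V_mid = 14.8 × 626.4/5396 = 1.718 V.
Stage 2 is itself unloaded: V_out = V_mid × R4/(R3+R4) = 1.718 × 3760/7950 = 0.813 V.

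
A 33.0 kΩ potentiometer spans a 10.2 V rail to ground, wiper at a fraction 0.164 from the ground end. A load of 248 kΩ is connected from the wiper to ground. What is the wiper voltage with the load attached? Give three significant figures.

V ≈ 1.64 V

The wiper splits the pot into (1−α)R = 27.59 kΩ above and αR = 5.412 kΩ below.
Lower section ‖ load = 5.296 kΩ.
V_wiper = 10.2 × 5.296/(27.59 + 5.296) = 1.64 V.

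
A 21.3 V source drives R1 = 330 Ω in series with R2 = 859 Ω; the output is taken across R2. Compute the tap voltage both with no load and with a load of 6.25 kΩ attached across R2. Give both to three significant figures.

Open-circuit: V = 21.3 × 859/(330 + 859) = 15.4 V.
With the load, R2 becomes R2‖R_L = 755.2 Ω, so V = 21.3 × 755.2/1085 = 14.8 V.

Unloaded: 15.4 V; loaded: 14.8 V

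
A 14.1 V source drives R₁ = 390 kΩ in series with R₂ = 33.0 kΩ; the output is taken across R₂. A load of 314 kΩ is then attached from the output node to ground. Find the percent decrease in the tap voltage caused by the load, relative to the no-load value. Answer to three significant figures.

8.83 %

Unloaded V = 14.1 × 33.0/423.0 = 1.1000 V.
Loaded: R₂‖R_L = 29.86 kΩ, giving V = 14.1 × 29.86/419.9 = 1.0028 V.
Drop = (1.1000 − 1.0028) / 1.1000 = 8.83 %.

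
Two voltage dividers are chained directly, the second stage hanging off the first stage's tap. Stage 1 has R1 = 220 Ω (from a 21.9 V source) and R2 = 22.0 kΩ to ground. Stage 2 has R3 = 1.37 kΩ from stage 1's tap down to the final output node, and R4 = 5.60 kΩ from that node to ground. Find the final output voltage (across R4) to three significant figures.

V_out ≈ 16.9 V

Stage 2 presents R3+R4 = 6970 Ω as a load on stage 1's tap.
Stage 1's lower leg becomes R2‖(R3+R4) = 5293 Ω, so V_mid = 21.9 × 5293/5513 = 21.03 V.
Stage 2 is itself unloaded: V_out = V_mid × R4/(R3+R4) = 21.03 × 5600/6970 = 16.9 V.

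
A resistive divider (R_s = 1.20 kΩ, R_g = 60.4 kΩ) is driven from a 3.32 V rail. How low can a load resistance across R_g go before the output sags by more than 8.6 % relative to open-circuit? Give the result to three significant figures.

Output resistance R_th = R_s‖R_g = (1.20 × 60.4)/61.60 = 1.177 kΩ.
The fractional drop is R_th/(R_th + R_L); requiring this ≤ 0.0860 gives R_L ≥ R_th(1/0.0860 − 1) = 1.177 × 10.63 = 12.5 kΩ.

R_L(min) ≈ 12.5 kΩ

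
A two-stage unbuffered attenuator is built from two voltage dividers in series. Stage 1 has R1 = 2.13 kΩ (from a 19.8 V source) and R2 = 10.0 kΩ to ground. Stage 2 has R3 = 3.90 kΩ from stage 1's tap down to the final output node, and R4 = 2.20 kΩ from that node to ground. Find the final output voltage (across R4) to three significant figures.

Stage 2 presents R3+R4 = 6.100 kΩ as a load on stage 1's tap.
Stage 1's lower leg becomes R2‖(R3+R4) = 3.789 kΩ, so V_mid = 19.8 × 3.789/5.919 = 12.67 V.
Stage 2 is itself unloaded: V_out = V_mid × R4/(R3+R4) = 12.67 × 2.20/6.100 = 4.57 V.

V_out ≈ 4.57 V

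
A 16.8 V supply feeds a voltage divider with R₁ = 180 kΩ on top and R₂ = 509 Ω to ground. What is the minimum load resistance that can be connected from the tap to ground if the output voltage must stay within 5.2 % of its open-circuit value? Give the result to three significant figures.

Output resistance R_th = R₁‖R₂ = (180000 × 509)/180500 = 507.6 Ω.
The fractional drop is R_th/(R_th + R_L); requiring this ≤ 0.0520 gives R_L ≥ R_th(1/0.0520 − 1) = 507.6 × 18.23 = 9.25 kΩ.

R_L(min) ≈ 9.25 kΩ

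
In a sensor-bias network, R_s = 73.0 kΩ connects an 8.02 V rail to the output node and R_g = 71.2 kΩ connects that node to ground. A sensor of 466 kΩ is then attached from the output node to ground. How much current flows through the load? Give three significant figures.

I_L ≈ 7.89 µA

R_g‖R_L = 61.76 kΩ; V_out = 8.02 × 61.76/134.8 = 3.676 V.
I_L = V_out / R_L = 3.676 / 466 kΩ = 7.89 µA.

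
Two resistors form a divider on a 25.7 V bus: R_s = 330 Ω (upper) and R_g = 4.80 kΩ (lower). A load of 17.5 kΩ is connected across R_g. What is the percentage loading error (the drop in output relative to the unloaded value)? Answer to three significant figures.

1.73 %

The divider's output (Thévenin) resistance is R_s‖R_g = 308.8 Ω.
Fractional drop under load = R_th/(R_th + R_L) = 308.8 / (308.8 + 17500) = 0.01734.
So the output falls by 1.73 %.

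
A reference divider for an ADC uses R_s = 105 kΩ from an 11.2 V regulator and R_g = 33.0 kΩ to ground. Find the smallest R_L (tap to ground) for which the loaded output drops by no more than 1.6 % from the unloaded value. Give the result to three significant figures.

R_L(min) ≈ 1.54 MΩ

Output resistance R_th = R_s‖R_g = (105 × 33.0)/138.0 = 25.11 kΩ.
The fractional drop is R_th/(R_th + R_L); requiring this ≤ 0.0160 gives R_L ≥ R_th(1/0.0160 − 1) = 25.11 × 61.50 = 1.54 MΩ.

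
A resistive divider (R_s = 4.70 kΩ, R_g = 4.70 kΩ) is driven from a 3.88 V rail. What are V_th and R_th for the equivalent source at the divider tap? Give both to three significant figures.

V_th = 1.94 V, R_th = 2.35 kΩ

V_th is the open-circuit tap voltage: 3.88 × 4.70/(4.70 + 4.70) = 1.94 V.
With the supply zeroed, R_s and R_g appear in parallel from the tap: R_th = R_s‖R_g = (4.70 × 4.70)/9.400 = 2.35 kΩ.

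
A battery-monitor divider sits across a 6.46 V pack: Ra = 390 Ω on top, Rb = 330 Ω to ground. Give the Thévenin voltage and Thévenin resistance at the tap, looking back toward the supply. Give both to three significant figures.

V_th is the open-circuit tap voltage: 6.46 × 330/(390 + 330) = 2.96 V.
With the supply zeroed, Ra and Rb appear in parallel from the tap: R_th = Ra‖Rb = (390 × 330)/720.0 = 179 Ω.

V_th = 2.96 V, R_th = 179 Ω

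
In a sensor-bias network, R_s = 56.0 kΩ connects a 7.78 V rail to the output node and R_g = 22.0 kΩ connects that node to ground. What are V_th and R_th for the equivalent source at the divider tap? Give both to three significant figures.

V_th is the open-circuit tap voltage: 7.78 × 22.0/(56.0 + 22.0) = 2.19 V.
With the supply zeroed, R_s and R_g appear in parallel from the tap: R_th = R_s‖R_g = (56.0 × 22.0)/78.00 = 15.8 kΩ.

V_th = 2.19 V, R_th = 15.8 kΩ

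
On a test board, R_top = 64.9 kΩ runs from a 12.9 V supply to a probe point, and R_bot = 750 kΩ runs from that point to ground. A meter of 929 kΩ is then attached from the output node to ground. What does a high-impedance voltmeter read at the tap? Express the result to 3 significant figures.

V_out ≈ 11.2 V

The load sits in parallel with R_bot: R_bot‖R_L = (750 × 929) / (750 + 929) = 415.0 kΩ.
V_out = 12.9 × 415.0 / (64.9 + 415.0) = 12.9 × 415.0/479.9 = 11.2 V.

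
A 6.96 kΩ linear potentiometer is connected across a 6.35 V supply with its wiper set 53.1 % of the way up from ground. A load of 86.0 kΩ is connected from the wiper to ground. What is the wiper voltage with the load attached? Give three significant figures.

V ≈ 3.31 V

The wiper splits the pot into (1−α)R = 3.264 kΩ above and αR = 3.696 kΩ below.
Lower section ‖ load = 3.543 kΩ.
V_wiper = 6.35 × 3.543/(3.264 + 3.543) = 3.31 V.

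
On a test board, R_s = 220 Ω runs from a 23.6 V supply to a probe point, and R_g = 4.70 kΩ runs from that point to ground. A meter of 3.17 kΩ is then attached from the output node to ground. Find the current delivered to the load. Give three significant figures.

I_L ≈ 6.67 mA

R_g‖R_L = 1893 Ω; V_out = 23.6 × 1893/2113 = 21.14 V.
I_L = V_out / R_L = 21.14 / 3.17 kΩ = 6.67 mA.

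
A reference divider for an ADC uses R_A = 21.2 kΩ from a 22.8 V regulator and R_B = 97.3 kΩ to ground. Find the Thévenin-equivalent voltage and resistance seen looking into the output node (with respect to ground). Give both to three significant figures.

V_th = 18.7 V, R_th = 17.4 kΩ

V_th is the open-circuit tap voltage: 22.8 × 97.3/(21.2 + 97.3) = 18.7 V.
With the supply zeroed, R_A and R_B appear in parallel from the tap: R_th = R_A‖R_B = (21.2 × 97.3)/118.5 = 17.4 kΩ.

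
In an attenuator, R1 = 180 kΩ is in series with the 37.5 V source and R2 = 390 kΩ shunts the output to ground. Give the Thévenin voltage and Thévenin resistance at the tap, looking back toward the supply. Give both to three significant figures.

V_th = 25.7 V, R_th = 123 kΩ

V_th is the open-circuit tap voltage: 37.5 × 390/(180 + 390) = 25.7 V.
With the supply zeroed, R1 and R2 appear in parallel from the tap: R_th = R1‖R2 = (180 × 390)/570.0 = 123 kΩ.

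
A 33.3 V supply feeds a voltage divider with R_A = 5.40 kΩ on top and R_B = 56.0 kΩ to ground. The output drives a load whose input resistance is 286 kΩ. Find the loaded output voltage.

The load sits in parallel with R_B: R_B‖R_L = (56.0 × 286) / (56.0 + 286) = 46.83 kΩ.
V_out = 33.3 × 46.83 / (5.40 + 46.83) = 33.3 × 46.83/52.23 = 29.9 V.
(Unloaded it would have been 30.4 V.)

V_out ≈ 29.9 V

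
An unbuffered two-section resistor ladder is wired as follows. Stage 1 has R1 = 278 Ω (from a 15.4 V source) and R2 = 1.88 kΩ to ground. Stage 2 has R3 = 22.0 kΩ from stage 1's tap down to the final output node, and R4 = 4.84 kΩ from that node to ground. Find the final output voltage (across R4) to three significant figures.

Stage 2 presents R3+R4 = 26840 Ω as a load on stage 1's tap.
Stage 1's lower leg becomes R2‖(R3+R4) = 1757 Ω, so V_mid = 15.4 × 1757/2035 = 13.30 V.
Stage 2 is itself unloaded: V_out = V_mid × R4/(R3+R4) = 13.30 × 4840/26840 = 2.40 V.

V_out ≈ 2.40 V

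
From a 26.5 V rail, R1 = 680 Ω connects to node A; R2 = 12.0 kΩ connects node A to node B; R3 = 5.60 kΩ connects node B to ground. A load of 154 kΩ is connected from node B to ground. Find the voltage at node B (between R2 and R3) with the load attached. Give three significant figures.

V ≈ 7.92 V

At node B, R3 is in parallel with the load: R3‖R_L = 5404 Ω.
Below node A the resistance is R2 + (R3‖R_L) = 17400 Ω, so V_A = 26.5 × 17400/18080 = 25.50 V.
Then V_B = V_A × (R3‖R_L)/(R2 + R3‖R_L) = 25.50 × 5404/17400 = 7.92 V.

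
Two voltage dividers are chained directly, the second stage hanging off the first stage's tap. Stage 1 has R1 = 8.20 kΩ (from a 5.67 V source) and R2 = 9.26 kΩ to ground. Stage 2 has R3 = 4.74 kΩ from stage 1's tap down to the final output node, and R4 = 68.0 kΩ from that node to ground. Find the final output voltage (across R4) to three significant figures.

V_out ≈ 2.65 V

Stage 2 presents R3+R4 = 72.74 kΩ as a load on stage 1's tap.
Stage 1's lower leg becomes R2‖(R3+R4) = 8.214 kΩ, so V_mid = 5.67 × 8.214/16.41 = 2.837 V.
Stage 2 is itself unloaded: V_out = V_mid × R4/(R3+R4) = 2.837 × 68.0/72.74 = 2.65 V.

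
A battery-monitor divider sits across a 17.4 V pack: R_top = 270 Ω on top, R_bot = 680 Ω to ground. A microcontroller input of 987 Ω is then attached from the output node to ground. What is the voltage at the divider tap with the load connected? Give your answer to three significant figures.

The load sits in parallel with R_bot: R_bot‖R_L = (680 × 987) / (680 + 987) = 402.6 Ω.
V_out = 17.4 × 402.6 / (270 + 402.6) = 17.4 × 402.6/672.6 = 10.4 V.

V_out ≈ 10.4 V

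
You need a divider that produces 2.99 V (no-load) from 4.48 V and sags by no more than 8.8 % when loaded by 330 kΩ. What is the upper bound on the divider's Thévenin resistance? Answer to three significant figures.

Loading drop = R_th/(R_th + R_L) ≤ 0.0880, so R_th ≤ R_L · ε/(1−ε) = 330 kΩ × 0.0880/0.9120 = 31.8 kΩ.
(Any R1, R2 with R2/(R1+R2) = 0.667 and R1‖R2 ≤ 31.8 kΩ will meet the spec.)

R_th ≤ 31.8 kΩ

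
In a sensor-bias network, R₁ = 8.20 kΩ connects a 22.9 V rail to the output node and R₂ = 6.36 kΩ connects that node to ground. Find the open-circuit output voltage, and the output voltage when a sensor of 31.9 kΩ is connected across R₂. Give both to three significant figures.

Unloaded: 10.0 V; loaded: 8.99 V

Open-circuit: V = 22.9 × 6.36/(8.20 + 6.36) = 10.0 V.
With the load, R₂ becomes R₂‖R_L = 5.303 kΩ, so V = 22.9 × 5.303/13.50 = 8.99 V.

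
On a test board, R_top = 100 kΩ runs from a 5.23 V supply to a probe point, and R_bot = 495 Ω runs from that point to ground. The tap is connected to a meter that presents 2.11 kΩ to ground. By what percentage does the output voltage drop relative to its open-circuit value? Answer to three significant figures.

Unloaded V = 5.23 × 495/100500 = 0.02576 V.
Loaded: R_bot‖R_L = 400.9 Ω, giving V = 5.23 × 400.9/100400 = 0.02089 V.
Drop = (0.02576 − 0.02089) / 0.02576 = 18.9 %.

18.9 %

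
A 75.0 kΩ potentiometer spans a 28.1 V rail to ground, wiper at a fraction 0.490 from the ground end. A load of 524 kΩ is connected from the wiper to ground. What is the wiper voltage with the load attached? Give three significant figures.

The wiper splits the pot into (1−α)R = 38.25 kΩ above and αR = 36.75 kΩ below.
Lower section ‖ load = 34.34 kΩ.
V_wiper = 28.1 × 34.34/(38.25 + 34.34) = 13.3 V.

V ≈ 13.3 V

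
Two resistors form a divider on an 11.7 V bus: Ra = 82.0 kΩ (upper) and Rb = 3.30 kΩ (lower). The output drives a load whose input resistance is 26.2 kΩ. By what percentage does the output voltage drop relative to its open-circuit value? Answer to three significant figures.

The divider's output (Thévenin) resistance is Ra‖Rb = 3.172 kΩ.
Fractional drop under load = R_th/(R_th + R_L) = 3.172 / (3.172 + 26.2) = 0.1080.
So the output falls by 10.8 %.

10.8 %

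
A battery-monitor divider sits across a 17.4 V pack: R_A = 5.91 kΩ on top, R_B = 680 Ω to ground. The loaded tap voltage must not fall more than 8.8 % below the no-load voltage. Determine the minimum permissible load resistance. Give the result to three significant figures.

R_L(min) ≈ 6.32 kΩ

Output resistance R_th = R_A‖R_B = (5910 × 680)/6590 = 609.8 Ω.
The fractional drop is R_th/(R_th + R_L); requiring this ≤ 0.0880 gives R_L ≥ R_th(1/0.0880 − 1) = 609.8 × 10.36 = 6.32 kΩ.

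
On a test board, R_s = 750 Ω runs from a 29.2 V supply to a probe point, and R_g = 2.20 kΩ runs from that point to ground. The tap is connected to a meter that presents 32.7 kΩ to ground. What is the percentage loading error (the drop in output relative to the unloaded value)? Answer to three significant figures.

The divider's output (Thévenin) resistance is R_s‖R_g = 559.3 Ω.
Fractional drop under load = R_th/(R_th + R_L) = 559.3 / (559.3 + 32700) = 0.01682.
So the output falls by 1.68 %.

1.68 %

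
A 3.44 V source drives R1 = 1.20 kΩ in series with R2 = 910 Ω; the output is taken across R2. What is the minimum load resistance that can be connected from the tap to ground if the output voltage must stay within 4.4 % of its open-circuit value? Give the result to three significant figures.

Output resistance R_th = R1‖R2 = (1200 × 910)/2110 = 517.5 Ω.
The fractional drop is R_th/(R_th + R_L); requiring this ≤ 0.0440 gives R_L ≥ R_th(1/0.0440 − 1) = 517.5 × 21.73 = 11.2 kΩ.

R_L(min) ≈ 11.2 kΩ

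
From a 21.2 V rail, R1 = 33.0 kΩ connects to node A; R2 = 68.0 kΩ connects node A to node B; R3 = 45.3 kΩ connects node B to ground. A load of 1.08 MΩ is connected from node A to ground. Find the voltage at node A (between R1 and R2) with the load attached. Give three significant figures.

V ≈ 16.0 V

Below node A the series string R2+R3 = 113.3 kΩ sits in parallel with the 1080 kΩ load: 102.5 kΩ.
V_A = 21.2 × 102.5/(33.0 + 102.5) = 16.0 V.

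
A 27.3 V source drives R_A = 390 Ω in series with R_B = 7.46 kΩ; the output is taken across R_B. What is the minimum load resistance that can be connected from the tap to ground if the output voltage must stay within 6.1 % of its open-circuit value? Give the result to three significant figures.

Output resistance R_th = R_A‖R_B = (390 × 7460)/7850 = 370.6 Ω.
The fractional drop is R_th/(R_th + R_L); requiring this ≤ 0.0610 gives R_L ≥ R_th(1/0.0610 − 1) = 370.6 × 15.39 = 5.71 kΩ.

R_L(min) ≈ 5.71 kΩ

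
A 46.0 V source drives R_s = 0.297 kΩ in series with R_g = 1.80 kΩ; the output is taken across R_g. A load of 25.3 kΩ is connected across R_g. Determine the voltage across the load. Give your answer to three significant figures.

The load sits in parallel with R_g: R_g‖R_L = (1800 × 25300) / (1800 + 25300) = 1680 Ω.
V_out = 46.0 × 1680 / (297 + 1680) = 46.0 × 1680/1977 = 39.1 V.
(Unloaded it would have been 39.5 V.)

V_out ≈ 39.1 V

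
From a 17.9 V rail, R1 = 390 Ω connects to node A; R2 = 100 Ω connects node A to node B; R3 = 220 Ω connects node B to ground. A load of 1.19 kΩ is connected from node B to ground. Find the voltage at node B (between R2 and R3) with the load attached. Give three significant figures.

At node B, R3 is in parallel with the load: R3‖R_L = 185.7 Ω.
Below node A the resistance is R2 + (R3‖R_L) = 285.7 Ω, so V_A = 17.9 × 285.7/675.7 = 7.568 V.
Then V_B = V_A × (R3‖R_L)/(R2 + R3‖R_L) = 7.568 × 185.7/285.7 = 4.92 V.

V ≈ 4.92 V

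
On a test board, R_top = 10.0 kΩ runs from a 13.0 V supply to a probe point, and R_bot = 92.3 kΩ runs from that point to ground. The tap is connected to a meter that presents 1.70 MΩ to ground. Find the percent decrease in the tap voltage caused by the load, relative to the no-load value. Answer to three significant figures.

0.528 %

The divider's output (Thévenin) resistance is R_top‖R_bot = 9.022 kΩ.
Fractional drop under load = R_th/(R_th + R_L) = 9.022 / (9.022 + 1700) = 0.005279.
So the output falls by 0.528 %.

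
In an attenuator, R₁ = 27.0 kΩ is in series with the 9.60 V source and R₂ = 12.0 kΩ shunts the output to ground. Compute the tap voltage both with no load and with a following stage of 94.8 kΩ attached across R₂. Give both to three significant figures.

Open-circuit: V = 9.60 × 12.0/(27.0 + 12.0) = 2.95 V.
With the load, R₂ becomes R₂‖R_L = 10.65 kΩ, so V = 9.60 × 10.65/37.65 = 2.72 V.

Unloaded: 2.95 V; loaded: 2.72 V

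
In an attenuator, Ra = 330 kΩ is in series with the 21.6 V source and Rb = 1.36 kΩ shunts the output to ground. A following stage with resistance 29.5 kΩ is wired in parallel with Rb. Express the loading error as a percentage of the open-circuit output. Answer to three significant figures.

4.39 %

The divider's output (Thévenin) resistance is Ra‖Rb = 1.354 kΩ.
Fractional drop under load = R_th/(R_th + R_L) = 1.354 / (1.354 + 29.5) = 0.04390.
So the output falls by 4.39 %.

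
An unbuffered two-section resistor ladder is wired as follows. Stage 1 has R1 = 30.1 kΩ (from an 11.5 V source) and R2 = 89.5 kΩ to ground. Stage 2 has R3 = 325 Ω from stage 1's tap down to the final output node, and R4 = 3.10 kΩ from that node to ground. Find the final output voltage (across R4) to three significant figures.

V_out ≈ 1.03 V

Stage 2 presents R3+R4 = 3425 Ω as a load on stage 1's tap.
Stage 1's lower leg becomes R2‖(R3+R4) = 3299 Ω, so V_mid = 11.5 × 3299/33400 = 1.136 V.
Stage 2 is itself unloaded: V_out = V_mid × R4/(R3+R4) = 1.136 × 3100/3425 = 1.03 V.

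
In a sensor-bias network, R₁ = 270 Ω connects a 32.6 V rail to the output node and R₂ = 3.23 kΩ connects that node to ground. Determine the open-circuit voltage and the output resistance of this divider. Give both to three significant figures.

V_th = 30.1 V, R_th = 249 Ω

V_th is the open-circuit tap voltage: 32.6 × 3230/(270 + 3230) = 30.1 V.
With the supply zeroed, R₁ and R₂ appear in parallel from the tap: R_th = R₁‖R₂ = (270 × 3230)/3500 = 249 Ω.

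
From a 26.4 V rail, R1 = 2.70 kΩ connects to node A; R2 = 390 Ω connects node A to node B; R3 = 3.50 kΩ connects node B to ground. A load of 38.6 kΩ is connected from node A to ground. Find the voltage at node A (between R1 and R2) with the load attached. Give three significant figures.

Below node A the series string R2+R3 = 3890 Ω sits in parallel with the 38600 Ω load: 3534 Ω.
V_A = 26.4 × 3534/(2700 + 3534) = 15.0 V.

V ≈ 15.0 V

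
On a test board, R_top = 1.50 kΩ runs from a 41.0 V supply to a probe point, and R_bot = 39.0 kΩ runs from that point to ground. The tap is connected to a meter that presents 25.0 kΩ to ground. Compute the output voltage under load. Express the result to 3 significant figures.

The load sits in parallel with R_bot: R_bot‖R_L = (39.0 × 25.0) / (39.0 + 25.0) = 15.23 kΩ.
V_out = 41.0 × 15.23 / (1.50 + 15.23) = 41.0 × 15.23/16.73 = 37.3 V.
(Unloaded it would have been 39.5 V.)

V_out ≈ 37.3 V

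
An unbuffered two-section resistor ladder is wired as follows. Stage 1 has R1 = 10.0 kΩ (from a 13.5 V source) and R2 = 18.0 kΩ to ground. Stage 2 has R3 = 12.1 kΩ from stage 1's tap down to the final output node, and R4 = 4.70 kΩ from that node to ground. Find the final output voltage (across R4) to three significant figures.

V_out ≈ 1.76 V

Stage 2 presents R3+R4 = 16.80 kΩ as a load on stage 1's tap.
Stage 1's lower leg becomes R2‖(R3+R4) = 8.690 kΩ, so V_mid = 13.5 × 8.690/18.69 = 6.277 V.
Stage 2 is itself unloaded: V_out = V_mid × R4/(R3+R4) = 6.277 × 4.70/16.80 = 1.76 V.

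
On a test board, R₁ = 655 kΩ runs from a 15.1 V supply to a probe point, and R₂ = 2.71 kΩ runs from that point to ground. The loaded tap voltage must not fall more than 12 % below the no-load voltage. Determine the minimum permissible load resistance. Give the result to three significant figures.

Output resistance R_th = R₁‖R₂ = (655 × 2.71)/657.7 = 2.699 kΩ.
The fractional drop is R_th/(R_th + R_L); requiring this ≤ 0.120 gives R_L ≥ R_th(1/0.120 − 1) = 2.699 × 7.333 = 19.8 kΩ.

R_L(min) ≈ 19.8 kΩ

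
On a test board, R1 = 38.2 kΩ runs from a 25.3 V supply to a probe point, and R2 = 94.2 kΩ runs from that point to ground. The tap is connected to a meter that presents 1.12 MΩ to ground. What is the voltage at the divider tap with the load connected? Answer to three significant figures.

The load sits in parallel with R2: R2‖R_L = (94.2 × 1120) / (94.2 + 1120) = 86.89 kΩ.
V_out = 25.3 × 86.89 / (38.2 + 86.89) = 25.3 × 86.89/125.1 = 17.6 V.

V_out ≈ 17.6 V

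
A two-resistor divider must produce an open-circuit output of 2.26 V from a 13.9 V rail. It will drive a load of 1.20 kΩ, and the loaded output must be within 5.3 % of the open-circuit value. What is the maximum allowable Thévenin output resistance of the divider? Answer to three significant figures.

Loading drop = R_th/(R_th + R_L) ≤ 0.0530, so R_th ≤ R_L · ε/(1−ε) = 1.20 kΩ × 0.0530/0.9470 = 67.2 Ω.
(Any R1, R2 with R2/(R1+R2) = 0.163 and R1‖R2 ≤ 67.2 Ω will meet the spec.)

R_th ≤ 67.2 Ω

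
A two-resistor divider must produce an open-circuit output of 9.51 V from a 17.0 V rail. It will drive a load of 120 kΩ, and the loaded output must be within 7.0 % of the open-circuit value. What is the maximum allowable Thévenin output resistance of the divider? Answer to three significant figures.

Loading drop = R_th/(R_th + R_L) ≤ 0.0700, so R_th ≤ R_L · ε/(1−ε) = 120 kΩ × 0.0700/0.9300 = 9.03 kΩ.
(Any R1, R2 with R2/(R1+R2) = 0.559 and R1‖R2 ≤ 9.03 kΩ will meet the spec.)

R_th ≤ 9.03 kΩ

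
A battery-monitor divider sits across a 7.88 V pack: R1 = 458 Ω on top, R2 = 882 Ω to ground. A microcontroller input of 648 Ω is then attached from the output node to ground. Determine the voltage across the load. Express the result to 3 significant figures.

V_out ≈ 3.54 V

The load sits in parallel with R2: R2‖R_L = (882 × 648) / (882 + 648) = 373.6 Ω.
V_out = 7.88 × 373.6 / (458 + 373.6) = 7.88 × 373.6/831.6 = 3.54 V.
(Unloaded it would have been 5.19 V.)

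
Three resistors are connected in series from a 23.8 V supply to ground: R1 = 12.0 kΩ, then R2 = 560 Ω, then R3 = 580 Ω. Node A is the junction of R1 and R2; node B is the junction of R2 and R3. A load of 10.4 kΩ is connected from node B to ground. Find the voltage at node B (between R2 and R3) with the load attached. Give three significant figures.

V ≈ 0.997 V

At node B, R3 is in parallel with the load: R3‖R_L = 549.4 Ω.
Below node A the resistance is R2 + (R3‖R_L) = 1109 Ω, so V_A = 23.8 × 1109/13110 = 2.014 V.
Then V_B = V_A × (R3‖R_L)/(R2 + R3‖R_L) = 2.014 × 549.4/1109 = 0.997 V.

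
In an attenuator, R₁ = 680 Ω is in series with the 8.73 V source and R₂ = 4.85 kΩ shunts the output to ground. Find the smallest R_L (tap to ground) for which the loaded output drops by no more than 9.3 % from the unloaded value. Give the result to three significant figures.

Output resistance R_th = R₁‖R₂ = (680 × 4850)/5530 = 596.4 Ω.
The fractional drop is R_th/(R_th + R_L); requiring this ≤ 0.0930 gives R_L ≥ R_th(1/0.0930 − 1) = 596.4 × 9.753 = 5.82 kΩ.

R_L(min) ≈ 5.82 kΩ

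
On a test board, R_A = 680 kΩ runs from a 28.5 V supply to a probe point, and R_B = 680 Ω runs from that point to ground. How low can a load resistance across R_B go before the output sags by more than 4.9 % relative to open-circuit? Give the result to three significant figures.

R_L(min) ≈ 13.2 kΩ

Output resistance R_th = R_A‖R_B = (680000 × 680)/680700 = 679.3 Ω.
The fractional drop is R_th/(R_th + R_L); requiring this ≤ 0.0490 gives R_L ≥ R_th(1/0.0490 − 1) = 679.3 × 19.41 = 13.2 kΩ.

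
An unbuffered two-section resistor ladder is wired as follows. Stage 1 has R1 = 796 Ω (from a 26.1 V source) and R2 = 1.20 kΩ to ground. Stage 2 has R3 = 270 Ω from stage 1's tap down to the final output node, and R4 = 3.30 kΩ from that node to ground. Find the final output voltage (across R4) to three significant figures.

Stage 2 presents R3+R4 = 3570 Ω as a load on stage 1's tap.
Stage 1's lower leg becomes R2‖(R3+R4) = 898.1 Ω, so V_mid = 26.1 × 898.1/1694 = 13.84 V.
Stage 2 is itself unloaded: V_out = V_mid × R4/(R3+R4) = 13.84 × 3300/3570 = 12.8 V.

V_out ≈ 12.8 V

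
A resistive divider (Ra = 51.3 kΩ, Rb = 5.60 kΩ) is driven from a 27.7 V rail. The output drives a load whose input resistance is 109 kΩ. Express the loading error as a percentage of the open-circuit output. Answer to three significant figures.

The divider's output (Thévenin) resistance is Ra‖Rb = 5.049 kΩ.
Fractional drop under load = R_th/(R_th + R_L) = 5.049 / (5.049 + 109) = 0.04427.
So the output falls by 4.43 %.

4.43 %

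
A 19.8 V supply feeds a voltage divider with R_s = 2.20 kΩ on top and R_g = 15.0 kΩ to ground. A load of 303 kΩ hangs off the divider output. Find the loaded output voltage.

The load sits in parallel with R_g: R_g‖R_L = (15.0 × 303) / (15.0 + 303) = 14.29 kΩ.
V_out = 19.8 × 14.29 / (2.20 + 14.29) = 19.8 × 14.29/16.49 = 17.2 V.
(Unloaded it would have been 17.3 V.)

V_out ≈ 17.2 V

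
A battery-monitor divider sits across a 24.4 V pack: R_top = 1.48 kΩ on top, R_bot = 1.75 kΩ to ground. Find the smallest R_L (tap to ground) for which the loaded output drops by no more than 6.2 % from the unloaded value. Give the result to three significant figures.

Output resistance R_th = R_top‖R_bot = (1480 × 1750)/3230 = 801.9 Ω.
The fractional drop is R_th/(R_th + R_L); requiring this ≤ 0.0620 gives R_L ≥ R_th(1/0.0620 − 1) = 801.9 × 15.13 = 12.1 kΩ.

R_L(min) ≈ 12.1 kΩ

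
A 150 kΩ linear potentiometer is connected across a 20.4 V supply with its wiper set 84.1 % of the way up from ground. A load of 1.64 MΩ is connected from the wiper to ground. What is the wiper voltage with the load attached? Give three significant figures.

V ≈ 16.9 V

The wiper splits the pot into (1−α)R = 23.85 kΩ above and αR = 126.2 kΩ below.
Lower section ‖ load = 117.1 kΩ.
V_wiper = 20.4 × 117.1/(23.85 + 117.1) = 16.9 V.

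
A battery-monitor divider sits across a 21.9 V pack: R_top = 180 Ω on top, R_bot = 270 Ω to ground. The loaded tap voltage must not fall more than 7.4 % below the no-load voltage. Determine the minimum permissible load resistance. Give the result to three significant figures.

R_L(min) ≈ 1.35 kΩ

Output resistance R_th = R_top‖R_bot = (180 × 270)/450.0 = 108.0 Ω.
The fractional drop is R_th/(R_th + R_L); requiring this ≤ 0.0740 gives R_L ≥ R_th(1/0.0740 − 1) = 108.0 × 12.51 = 1.35 kΩ.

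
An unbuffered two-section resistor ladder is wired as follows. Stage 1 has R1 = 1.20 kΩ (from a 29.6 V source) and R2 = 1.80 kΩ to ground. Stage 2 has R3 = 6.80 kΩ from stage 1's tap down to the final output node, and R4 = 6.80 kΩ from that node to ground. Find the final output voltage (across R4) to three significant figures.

V_out ≈ 8.43 V

Stage 2 presents R3+R4 = 13.60 kΩ as a load on stage 1's tap.
Stage 1's lower leg becomes R2‖(R3+R4) = 1.590 kΩ, so V_mid = 29.6 × 1.590/2.790 = 16.87 V.
Stage 2 is itself unloaded: V_out = V_mid × R4/(R3+R4) = 16.87 × 6.80/13.60 = 8.43 V.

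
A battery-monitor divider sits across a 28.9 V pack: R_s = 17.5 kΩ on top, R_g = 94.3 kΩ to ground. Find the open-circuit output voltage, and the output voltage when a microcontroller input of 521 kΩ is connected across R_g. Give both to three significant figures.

Open-circuit: V = 28.9 × 94.3/(17.5 + 94.3) = 24.4 V.
With the load, R_g becomes R_g‖R_L = 79.85 kΩ, so V = 28.9 × 79.85/97.35 = 23.7 V.

Unloaded: 24.4 V; loaded: 23.7 V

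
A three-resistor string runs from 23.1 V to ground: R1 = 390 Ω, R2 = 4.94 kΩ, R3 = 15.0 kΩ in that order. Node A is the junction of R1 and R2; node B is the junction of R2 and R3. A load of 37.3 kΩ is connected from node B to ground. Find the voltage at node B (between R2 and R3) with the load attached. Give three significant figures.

V ≈ 15.4 V

At node B, R3 is in parallel with the load: R3‖R_L = 10700 Ω.
Below node A the resistance is R2 + (R3‖R_L) = 15640 Ω, so V_A = 23.1 × 15640/16030 = 22.54 V.
Then V_B = V_A × (R3‖R_L)/(R2 + R3‖R_L) = 22.54 × 10700/15640 = 15.4 V.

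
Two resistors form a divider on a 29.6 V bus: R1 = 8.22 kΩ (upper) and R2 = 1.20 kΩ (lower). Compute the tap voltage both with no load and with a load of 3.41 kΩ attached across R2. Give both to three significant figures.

Unloaded: 3.77 V; loaded: 2.88 V

Open-circuit: V = 29.6 × 1.20/(8.22 + 1.20) = 3.77 V.
With the load, R2 becomes R2‖R_L = 0.8876 kΩ, so V = 29.6 × 0.8876/9.108 = 2.88 V.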